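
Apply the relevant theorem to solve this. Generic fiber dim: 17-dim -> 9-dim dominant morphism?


dim(fiber)=dim(X)-dim(Y)=17-9=8


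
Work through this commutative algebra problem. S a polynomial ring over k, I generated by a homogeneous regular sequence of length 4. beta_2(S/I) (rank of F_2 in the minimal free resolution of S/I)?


Regular sequence => Koszul complex is the minimal free resolution.
Syz_1 minimally generated by Koszul relations f_i*e_j - f_j*e_i (i<j): mu(Syz_1) = beta_2 = C(m,2) = m(m-1)/2
m=4
4*3/2 = 6


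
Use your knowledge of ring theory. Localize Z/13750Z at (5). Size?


5-primary part: 13750=5^4*22
Size=5^4=625


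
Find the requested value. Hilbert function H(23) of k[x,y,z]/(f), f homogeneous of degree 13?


C(25,2)-C(12,2)=300-66=234


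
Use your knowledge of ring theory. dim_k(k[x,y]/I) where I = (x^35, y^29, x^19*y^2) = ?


k[x,y]/I, I = (x^35, y^29, x^19*y^2)
Rect: 35x29=1015. Corner: (35-19)x(29-2)=432.
dim = 1015-432 = 583


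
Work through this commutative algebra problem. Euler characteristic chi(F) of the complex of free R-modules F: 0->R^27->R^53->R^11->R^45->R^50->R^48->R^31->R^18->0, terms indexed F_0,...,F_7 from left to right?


chi = sum (-1)^i * rank:
(-1)^0*27=27
(-1)^1*53=-53
(-1)^2*11=11
(-1)^3*45=-45
(-1)^4*50=50
(-1)^5*48=-48
(-1)^6*31=31
(-1)^7*18=-18
chi=-45


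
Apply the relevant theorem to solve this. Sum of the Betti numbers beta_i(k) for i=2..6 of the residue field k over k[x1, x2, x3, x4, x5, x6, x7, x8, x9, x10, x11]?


Koszul resolution: beta_i(k)=C(n,i), n=11
C(11,2)=55, C(11,3)=165, C(11,4)=330, C(11,5)=462, C(11,6)=462
Sum=1474


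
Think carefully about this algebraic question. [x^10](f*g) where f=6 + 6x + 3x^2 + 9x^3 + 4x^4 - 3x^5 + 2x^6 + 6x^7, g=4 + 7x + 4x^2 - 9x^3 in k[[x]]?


[x^10] = sum a_i*b_j, i+j=10
  6*-9=-54
Sum=-54


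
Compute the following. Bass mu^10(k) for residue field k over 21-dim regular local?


C(n,i)=C(21,10)=352716


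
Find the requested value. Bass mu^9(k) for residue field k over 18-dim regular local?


C(n,i)=C(18,9)=48620


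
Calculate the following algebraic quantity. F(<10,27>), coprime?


gcd(10,27)=1 => F=ab-a-b=10*27-10-27=270-37=233


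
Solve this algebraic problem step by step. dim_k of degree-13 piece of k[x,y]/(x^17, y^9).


k[x,y], I = (x^17, y^9), d = 13
Need i < 17 and d-i < 9.
Range: 5 <= i <= 13.
H(13) = 9


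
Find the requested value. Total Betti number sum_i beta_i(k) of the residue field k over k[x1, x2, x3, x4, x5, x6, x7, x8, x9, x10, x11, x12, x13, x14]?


Koszul resolution: beta_i(k)=C(n,i), n=14
sum_i C(14,i) = 2^14 = 16384


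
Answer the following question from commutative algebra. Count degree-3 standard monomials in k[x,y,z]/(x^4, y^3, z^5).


Need i<4, j<3, k<5 with i+j+k=3.
For each i, j ranges over max(0,3-i-4)..min(2,3-i):
  i=0: j in [0,2] -> 3
  i=1: j in [0,2] -> 3
  i=2: j in [0,1] -> 2
  i=3: j in [0,0] -> 1
H(3) = 3+3+2+1 = 9


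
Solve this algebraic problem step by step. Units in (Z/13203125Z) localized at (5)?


Local ring = Z/78125Z.
phi(78125) = 5^6*(5-1) = 62500


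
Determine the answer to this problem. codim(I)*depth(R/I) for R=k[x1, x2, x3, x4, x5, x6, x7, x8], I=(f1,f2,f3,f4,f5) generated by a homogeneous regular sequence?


codim=5, depth=dim(R/I)=8-5=3
Product=5*3=15


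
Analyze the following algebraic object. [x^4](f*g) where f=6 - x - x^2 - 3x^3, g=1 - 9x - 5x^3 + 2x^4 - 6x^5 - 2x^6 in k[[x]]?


[x^4] = sum a_i*b_j, i+j=4
  6*2=12
  -1*-5=5
  -3*-9=27
Sum=44


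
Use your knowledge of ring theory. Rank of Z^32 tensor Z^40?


rank(M(x)N) = rank(M)*rank(N)
32*40 = 1280


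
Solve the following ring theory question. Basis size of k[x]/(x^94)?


Basis: 1,x,...,x^93
dim=94


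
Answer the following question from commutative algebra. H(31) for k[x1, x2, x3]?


C(d+n-1,n-1)=C(33,2)=528


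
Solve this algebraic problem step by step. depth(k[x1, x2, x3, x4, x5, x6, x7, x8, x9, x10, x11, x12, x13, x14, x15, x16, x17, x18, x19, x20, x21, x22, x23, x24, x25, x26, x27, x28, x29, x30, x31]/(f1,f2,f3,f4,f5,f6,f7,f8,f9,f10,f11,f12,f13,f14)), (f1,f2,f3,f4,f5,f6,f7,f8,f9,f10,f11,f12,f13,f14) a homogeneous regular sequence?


depth(R)=31
depth(R/I)=31-14=17


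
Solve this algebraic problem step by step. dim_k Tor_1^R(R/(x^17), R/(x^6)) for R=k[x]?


Tor_1(R/I,R/J)=(I cap J)/IJ=(x^17)/(x^23)
dim=23-17=min(17,6)=6


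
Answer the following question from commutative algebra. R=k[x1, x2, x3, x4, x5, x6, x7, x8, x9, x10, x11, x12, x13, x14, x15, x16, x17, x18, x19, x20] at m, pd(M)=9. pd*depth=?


pd+depth=20
depth=20-9=11
pd*depth=9*11=99


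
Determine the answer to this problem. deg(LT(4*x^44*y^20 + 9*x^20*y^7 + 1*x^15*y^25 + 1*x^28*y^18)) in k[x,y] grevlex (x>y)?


LT: 4*x^44*y^20
deg_x=44, deg_y=20
Total=44+20=64


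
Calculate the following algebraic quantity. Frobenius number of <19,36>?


gcd(19,36)=1 => F=ab-a-b=19*36-19-36=684-55=629


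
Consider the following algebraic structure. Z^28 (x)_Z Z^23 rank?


rank(M(x)N) = rank(M)*rank(N)
28*23 = 644


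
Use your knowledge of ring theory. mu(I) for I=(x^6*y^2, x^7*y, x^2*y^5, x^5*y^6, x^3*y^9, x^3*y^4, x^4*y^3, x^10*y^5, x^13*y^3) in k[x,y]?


Remove redundant (divisible by others).
x^10*y^5 redundant.
x^13*y^3 redundant.
x^3*y^9 redundant.
x^5*y^6 redundant.
Min: x^7*y, x^6*y^2, x^4*y^3, x^3*y^4, x^2*y^5
Count=5


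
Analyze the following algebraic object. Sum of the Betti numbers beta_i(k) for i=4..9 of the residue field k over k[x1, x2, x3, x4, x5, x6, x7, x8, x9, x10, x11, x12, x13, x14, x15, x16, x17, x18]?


Koszul resolution: beta_i(k)=C(n,i), n=18
C(18,4)=3060, C(18,5)=8568, C(18,6)=18564, C(18,7)=31824, C(18,8)=43758, C(18,9)=48620
Sum=154394


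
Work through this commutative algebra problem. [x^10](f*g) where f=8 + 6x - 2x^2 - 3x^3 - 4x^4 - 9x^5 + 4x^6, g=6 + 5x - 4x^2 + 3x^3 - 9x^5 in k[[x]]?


[x^10] = sum a_i*b_j, i+j=10
  -9*-9=81
Sum=81


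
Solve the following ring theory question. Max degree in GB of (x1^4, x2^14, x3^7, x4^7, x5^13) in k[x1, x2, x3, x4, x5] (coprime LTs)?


Pure powers, coprime LTs => already GB.
Degrees: 4, 14, 7, 7, 13
Max=14


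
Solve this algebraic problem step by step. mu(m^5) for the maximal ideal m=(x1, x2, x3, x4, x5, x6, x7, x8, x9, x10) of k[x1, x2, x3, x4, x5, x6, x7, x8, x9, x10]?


Graded Nakayama: mu(m^d) = dim_k (m^d/m^(d+1)) = #degree-5 monomials in 10 vars
C(n+d-1,d)=C(14,5)=2002


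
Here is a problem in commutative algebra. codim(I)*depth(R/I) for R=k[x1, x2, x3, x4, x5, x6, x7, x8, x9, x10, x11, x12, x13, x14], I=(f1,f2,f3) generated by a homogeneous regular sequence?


codim=3, depth=dim(R/I)=14-3=11
Product=3*11=33


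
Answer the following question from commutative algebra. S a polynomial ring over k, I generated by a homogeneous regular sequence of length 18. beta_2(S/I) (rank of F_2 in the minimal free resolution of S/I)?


Regular sequence => Koszul complex is the minimal free resolution.
Syz_1 minimally generated by Koszul relations f_i*e_j - f_j*e_i (i<j): mu(Syz_1) = beta_2 = C(m,2) = m(m-1)/2
m=18
18*17/2 = 153


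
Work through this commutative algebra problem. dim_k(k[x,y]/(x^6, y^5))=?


Basis: x^i*y^j, i<6, j<5
6*5=30


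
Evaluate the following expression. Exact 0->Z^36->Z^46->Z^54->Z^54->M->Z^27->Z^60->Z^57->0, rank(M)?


Alt sum=0:
(-1)^0*36 + (-1)^1*46 + (-1)^2*54 + (-1)^3*54 + (-1)^4*? + (-1)^5*27 + (-1)^6*60 + (-1)^7*57=0
rank(M)=34


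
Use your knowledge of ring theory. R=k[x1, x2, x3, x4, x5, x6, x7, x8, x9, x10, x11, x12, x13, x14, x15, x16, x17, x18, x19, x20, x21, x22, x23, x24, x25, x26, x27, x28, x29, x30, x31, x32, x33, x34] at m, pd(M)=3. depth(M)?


pd+depth=depth(R)=34
depth=34-3=31


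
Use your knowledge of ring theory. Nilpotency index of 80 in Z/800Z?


80^k mod 800:
k=1: 80
k=2: 0
First zero at k = 2


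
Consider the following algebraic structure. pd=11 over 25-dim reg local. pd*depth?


pd+depth=25
depth=25-11=14
pd*depth=11*14=154


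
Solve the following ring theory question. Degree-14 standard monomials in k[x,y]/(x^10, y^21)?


k[x,y], I = (x^10, y^21), d = 14
Need i < 10 and d-i < 21.
Range: 0 <= i <= 9.
H(14) = 10


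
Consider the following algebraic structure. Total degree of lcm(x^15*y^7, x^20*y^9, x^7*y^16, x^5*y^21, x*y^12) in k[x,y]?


lcm = componentwise max:
x: max(15,20,7,5,1)=20
y: max(7,9,16,21,12)=21
Total=20+21=41


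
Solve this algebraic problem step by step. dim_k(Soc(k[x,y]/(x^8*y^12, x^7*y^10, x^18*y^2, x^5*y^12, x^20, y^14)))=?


Socle = ann(m) = span of standard monomials u with x*u, y*u in I (staircase corners).
Redundant generators: x^8*y^12
Minimal generators: x^20, x^18*y^2, x^7*y^10, x^5*y^12, y^14
Corners: x^4y^13, x^6y^11, x^17y^9, x^19y
Socle dim=4


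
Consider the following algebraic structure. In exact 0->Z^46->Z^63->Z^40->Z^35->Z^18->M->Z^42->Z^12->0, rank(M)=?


Alt sum=0:
(-1)^0*46 + (-1)^1*63 + (-1)^2*40 + (-1)^3*35 + (-1)^4*18 + (-1)^5*? + (-1)^6*42 + (-1)^7*12=0
rank(M)=36


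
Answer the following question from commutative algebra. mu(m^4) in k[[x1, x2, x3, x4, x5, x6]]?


C(n+d-1,d)=C(9,4)=126


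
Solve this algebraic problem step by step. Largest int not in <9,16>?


gcd(9,16)=1 => F=ab-a-b=9*16-9-16=144-25=119


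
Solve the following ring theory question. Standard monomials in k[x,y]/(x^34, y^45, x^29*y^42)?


k[x,y]/I, I = (x^34, y^45, x^29*y^42)
Rect: 34x45=1530. Corner: (34-29)x(45-42)=15.
dim = 1530-15 = 1515


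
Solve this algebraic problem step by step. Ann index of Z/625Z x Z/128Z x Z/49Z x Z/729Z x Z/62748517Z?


Exponent = lcm of the cyclic orders; pairwise coprime => product.
5^4*2^7*7^2*3^6*13^7=625*128*49*729*62748517=179315182060560000


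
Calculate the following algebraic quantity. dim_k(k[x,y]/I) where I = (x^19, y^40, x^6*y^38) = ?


k[x,y]/I, I = (x^19, y^40, x^6*y^38)
Rect: 19x40=760. Corner: (19-6)x(40-38)=26.
dim = 760-26 = 734


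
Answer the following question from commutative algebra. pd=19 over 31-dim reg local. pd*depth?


pd+depth=31
depth=31-19=12
pd*depth=19*12=228


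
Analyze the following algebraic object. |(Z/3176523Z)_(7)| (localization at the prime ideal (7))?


7-primary part: 3176523=7^6*27
Size=7^6=117649


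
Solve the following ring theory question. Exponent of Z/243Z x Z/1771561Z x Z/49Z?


Exponent = lcm of the cyclic orders; pairwise coprime => product.
3^5*11^6*7^2=243*1771561*49=21093976827


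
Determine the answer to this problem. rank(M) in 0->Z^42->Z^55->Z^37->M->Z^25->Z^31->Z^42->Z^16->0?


Alt sum=0:
(-1)^0*42 + (-1)^1*55 + (-1)^2*37 + (-1)^3*? + (-1)^4*25 + (-1)^5*31 + (-1)^6*42 + (-1)^7*16=0
rank(M)=44


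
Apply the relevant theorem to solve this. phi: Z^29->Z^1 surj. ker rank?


rank(ker) = 29-1 = 28


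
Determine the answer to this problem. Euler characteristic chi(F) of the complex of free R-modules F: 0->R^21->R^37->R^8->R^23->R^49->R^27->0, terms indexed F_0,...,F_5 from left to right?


chi = sum (-1)^i * rank:
(-1)^0*21=21
(-1)^1*37=-37
(-1)^2*8=8
(-1)^3*23=-23
(-1)^4*49=49
(-1)^5*27=-27
chi=-9


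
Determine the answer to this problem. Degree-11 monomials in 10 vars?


C(d+n-1,n-1)=C(20,9)=167960


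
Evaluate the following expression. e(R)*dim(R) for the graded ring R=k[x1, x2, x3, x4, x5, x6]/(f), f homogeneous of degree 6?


e(R)=deg(f)=6, dim(R)=6-1=5
e*dim=6*5=30


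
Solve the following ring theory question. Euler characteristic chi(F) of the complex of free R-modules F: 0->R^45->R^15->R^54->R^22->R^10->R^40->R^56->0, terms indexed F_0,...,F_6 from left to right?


chi = sum (-1)^i * rank:
(-1)^0*45=45
(-1)^1*15=-15
(-1)^2*54=54
(-1)^3*22=-22
(-1)^4*10=10
(-1)^5*40=-40
(-1)^6*56=56
chi=88


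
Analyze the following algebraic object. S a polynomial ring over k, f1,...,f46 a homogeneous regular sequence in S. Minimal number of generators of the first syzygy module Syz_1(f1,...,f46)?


Regular sequence => Koszul complex is the minimal free resolution.
Syz_1 minimally generated by Koszul relations f_i*e_j - f_j*e_i (i<j): mu(Syz_1) = beta_2 = C(m,2) = m(m-1)/2
m=46
46*45/2 = 1035


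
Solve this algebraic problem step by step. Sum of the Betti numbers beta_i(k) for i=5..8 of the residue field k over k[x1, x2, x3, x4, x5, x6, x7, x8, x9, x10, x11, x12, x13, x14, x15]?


Koszul resolution: beta_i(k)=C(n,i), n=15
C(15,5)=3003, C(15,6)=5005, C(15,7)=6435, C(15,8)=6435
Sum=20878


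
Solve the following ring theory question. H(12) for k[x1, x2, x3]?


C(d+n-1,n-1)=C(14,2)=91


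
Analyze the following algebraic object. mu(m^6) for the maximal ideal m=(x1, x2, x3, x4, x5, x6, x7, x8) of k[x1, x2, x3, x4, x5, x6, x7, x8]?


Graded Nakayama: mu(m^d) = dim_k (m^d/m^(d+1)) = #degree-6 monomials in 8 vars
C(n+d-1,d)=C(13,6)=1716


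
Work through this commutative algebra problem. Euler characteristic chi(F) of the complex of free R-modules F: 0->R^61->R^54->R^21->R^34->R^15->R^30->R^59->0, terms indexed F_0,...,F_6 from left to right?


chi = sum (-1)^i * rank:
(-1)^0*61=61
(-1)^1*54=-54
(-1)^2*21=21
(-1)^3*34=-34
(-1)^4*15=15
(-1)^5*30=-30
(-1)^6*59=59
chi=38


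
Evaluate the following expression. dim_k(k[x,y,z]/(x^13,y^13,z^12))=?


Basis: x^iy^jz^k, i<13,j<13,k<12
13*13*12=2028


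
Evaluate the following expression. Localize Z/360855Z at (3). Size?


3-primary part: 360855=3^8*55
Size=3^8=6561


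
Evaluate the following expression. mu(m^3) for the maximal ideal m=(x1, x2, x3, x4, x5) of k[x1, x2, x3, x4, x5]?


Graded Nakayama: mu(m^d) = dim_k (m^d/m^(d+1)) = #degree-3 monomials in 5 vars
C(n+d-1,d)=C(7,3)=35


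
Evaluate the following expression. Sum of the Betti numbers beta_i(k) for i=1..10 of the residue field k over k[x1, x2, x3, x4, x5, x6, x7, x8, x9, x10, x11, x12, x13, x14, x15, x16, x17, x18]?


Koszul resolution: beta_i(k)=C(n,i), n=18
C(18,1)=18, C(18,2)=153, C(18,3)=816, C(18,4)=3060, C(18,5)=8568, C(18,6)=18564, C(18,7)=31824, C(18,8)=43758, C(18,9)=48620, C(18,10)=43758
Sum=199139


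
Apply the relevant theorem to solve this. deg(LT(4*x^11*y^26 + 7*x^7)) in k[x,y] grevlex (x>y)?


LT: 4*x^11*y^26
deg_x=11, deg_y=26
Total=11+26=37


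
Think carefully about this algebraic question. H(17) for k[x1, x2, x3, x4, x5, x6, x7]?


C(d+n-1,n-1)=C(23,6)=100947


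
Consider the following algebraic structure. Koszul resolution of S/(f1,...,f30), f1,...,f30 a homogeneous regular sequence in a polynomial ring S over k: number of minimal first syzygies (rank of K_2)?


Regular sequence => Koszul complex is the minimal free resolution.
Syz_1 minimally generated by Koszul relations f_i*e_j - f_j*e_i (i<j): mu(Syz_1) = beta_2 = C(m,2) = m(m-1)/2
m=30
30*29/2 = 435


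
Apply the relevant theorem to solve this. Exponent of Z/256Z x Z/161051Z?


Exponent = lcm of the cyclic orders; pairwise coprime => product.
2^8*11^5=256*161051=41229056


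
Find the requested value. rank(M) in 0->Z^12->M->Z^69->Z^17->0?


Alt sum=0:
(-1)^0*12 + (-1)^1*? + (-1)^2*69 + (-1)^3*17=0
rank(M)=64


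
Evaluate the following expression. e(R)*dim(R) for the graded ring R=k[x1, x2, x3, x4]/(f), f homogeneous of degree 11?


e(R)=deg(f)=11, dim(R)=4-1=3
e*dim=11*3=33


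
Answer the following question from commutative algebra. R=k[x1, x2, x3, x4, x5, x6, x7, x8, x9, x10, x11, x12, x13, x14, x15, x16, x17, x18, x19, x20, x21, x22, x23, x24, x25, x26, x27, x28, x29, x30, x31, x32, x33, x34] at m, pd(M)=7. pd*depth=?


pd+depth=34
depth=34-7=27
pd*depth=7*27=189


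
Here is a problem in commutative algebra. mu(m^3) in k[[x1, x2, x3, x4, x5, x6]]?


C(n+d-1,d)=C(8,3)=56


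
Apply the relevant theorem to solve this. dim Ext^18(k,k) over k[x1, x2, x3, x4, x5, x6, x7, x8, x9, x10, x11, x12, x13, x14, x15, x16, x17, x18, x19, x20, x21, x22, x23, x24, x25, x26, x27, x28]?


C(n,i)=C(28,18)=13123110


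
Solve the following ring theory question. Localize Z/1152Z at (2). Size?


2-primary part: 1152=2^7*9
Size=2^7=128


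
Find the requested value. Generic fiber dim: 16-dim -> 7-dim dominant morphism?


dim(fiber)=dim(X)-dim(Y)=16-7=9


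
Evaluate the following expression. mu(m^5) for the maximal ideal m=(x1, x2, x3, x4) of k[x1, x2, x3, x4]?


Graded Nakayama: mu(m^d) = dim_k (m^d/m^(d+1)) = #degree-5 monomials in 4 vars
C(n+d-1,d)=C(8,5)=56


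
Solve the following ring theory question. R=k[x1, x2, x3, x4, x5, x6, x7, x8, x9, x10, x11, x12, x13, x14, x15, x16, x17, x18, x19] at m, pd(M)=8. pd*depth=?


pd+depth=19
depth=19-8=11
pd*depth=8*11=88


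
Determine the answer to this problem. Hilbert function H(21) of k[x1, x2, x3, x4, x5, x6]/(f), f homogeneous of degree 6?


C(26,5)-C(20,5)=65780-15504=50276


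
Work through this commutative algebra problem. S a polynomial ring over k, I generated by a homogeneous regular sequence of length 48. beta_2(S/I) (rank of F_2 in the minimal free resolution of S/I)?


Regular sequence => Koszul complex is the minimal free resolution.
Syz_1 minimally generated by Koszul relations f_i*e_j - f_j*e_i (i<j): mu(Syz_1) = beta_2 = C(m,2) = m(m-1)/2
m=48
48*47/2 = 1128


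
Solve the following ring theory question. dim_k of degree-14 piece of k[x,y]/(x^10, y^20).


k[x,y], I = (x^10, y^20), d = 14
Need i < 10 and d-i < 20.
Range: 0 <= i <= 9.
H(14) = 10


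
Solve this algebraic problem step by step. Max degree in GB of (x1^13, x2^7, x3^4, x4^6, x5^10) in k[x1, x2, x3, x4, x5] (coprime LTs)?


Pure powers, coprime LTs => already GB.
Degrees: 13, 7, 4, 6, 10
Max=13


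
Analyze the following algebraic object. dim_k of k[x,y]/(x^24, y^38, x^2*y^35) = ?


k[x,y]/I, I = (x^24, y^38, x^2*y^35)
Rect: 24x38=912. Corner: (24-2)x(38-35)=66.
dim = 912-66 = 846


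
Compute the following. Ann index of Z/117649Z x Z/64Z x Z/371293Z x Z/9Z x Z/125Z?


Exponent = lcm of the cyclic orders; pairwise coprime => product.
7^6*2^6*13^5*3^2*5^3=117649*64*371293*9*125=3145122011304000


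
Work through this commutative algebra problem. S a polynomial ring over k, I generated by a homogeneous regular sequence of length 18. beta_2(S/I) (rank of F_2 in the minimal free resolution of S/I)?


Regular sequence => Koszul complex is the minimal free resolution.
Syz_1 minimally generated by Koszul relations f_i*e_j - f_j*e_i (i<j): mu(Syz_1) = beta_2 = C(m,2) = m(m-1)/2
m=18
18*17/2 = 153


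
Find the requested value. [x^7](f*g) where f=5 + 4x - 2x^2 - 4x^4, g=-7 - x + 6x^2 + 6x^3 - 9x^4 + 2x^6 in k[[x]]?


[x^7] = sum a_i*b_j, i+j=7
  4*2=8
  -4*6=-24
Sum=-16


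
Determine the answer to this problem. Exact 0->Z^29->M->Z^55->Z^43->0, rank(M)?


Alt sum=0:
(-1)^0*29 + (-1)^1*? + (-1)^2*55 + (-1)^3*43=0
rank(M)=41


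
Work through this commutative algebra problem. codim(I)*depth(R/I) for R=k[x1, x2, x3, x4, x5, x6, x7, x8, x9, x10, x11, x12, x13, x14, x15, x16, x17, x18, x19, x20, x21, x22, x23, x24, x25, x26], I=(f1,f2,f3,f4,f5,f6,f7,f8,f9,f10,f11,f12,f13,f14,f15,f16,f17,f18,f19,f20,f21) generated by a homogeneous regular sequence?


codim=21, depth=dim(R/I)=26-21=5
Product=21*5=105


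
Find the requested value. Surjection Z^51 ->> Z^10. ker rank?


rank(ker) = 51-10 = 41


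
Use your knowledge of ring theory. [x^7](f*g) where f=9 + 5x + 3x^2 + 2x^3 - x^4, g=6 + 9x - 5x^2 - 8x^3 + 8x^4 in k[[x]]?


[x^7] = sum a_i*b_j, i+j=7
  2*8=16
  -1*-8=8
Sum=24


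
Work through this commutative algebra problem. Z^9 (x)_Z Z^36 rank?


rank(M(x)N) = rank(M)*rank(N)
9*36 = 324


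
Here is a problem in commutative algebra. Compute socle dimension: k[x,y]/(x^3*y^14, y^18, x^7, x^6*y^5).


Socle = ann(m) = span of standard monomials u with x*u, y*u in I (staircase corners).
Minimal generators: x^7, x^6*y^5, x^3*y^14, y^18
Corners: x^2y^17, x^5y^13, x^6y^4
Socle dim=3


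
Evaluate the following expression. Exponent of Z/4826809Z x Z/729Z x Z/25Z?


Exponent = lcm of the cyclic orders; pairwise coprime => product.
13^6*3^6*5^2=4826809*729*25=87968594025


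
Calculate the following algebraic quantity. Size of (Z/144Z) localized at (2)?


2-primary part: 144=2^4*9
Size=2^4=16


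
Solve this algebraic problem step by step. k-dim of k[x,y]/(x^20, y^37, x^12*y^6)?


k[x,y]/I, I = (x^20, y^37, x^12*y^6)
Rect: 20x37=740. Corner: (20-12)x(37-6)=248.
dim = 740-248 = 492


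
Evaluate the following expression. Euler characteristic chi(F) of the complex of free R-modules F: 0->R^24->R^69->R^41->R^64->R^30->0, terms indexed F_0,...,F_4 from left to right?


chi = sum (-1)^i * rank:
(-1)^0*24=24
(-1)^1*69=-69
(-1)^2*41=41
(-1)^3*64=-64
(-1)^4*30=30
chi=-38


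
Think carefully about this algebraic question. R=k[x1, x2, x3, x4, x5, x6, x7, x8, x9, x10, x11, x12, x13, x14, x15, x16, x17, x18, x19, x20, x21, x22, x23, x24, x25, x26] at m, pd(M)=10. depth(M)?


pd+depth=depth(R)=26
depth=26-10=16


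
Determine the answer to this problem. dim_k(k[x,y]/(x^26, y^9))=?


Basis: x^i*y^j, i<26, j<9
26*9=234


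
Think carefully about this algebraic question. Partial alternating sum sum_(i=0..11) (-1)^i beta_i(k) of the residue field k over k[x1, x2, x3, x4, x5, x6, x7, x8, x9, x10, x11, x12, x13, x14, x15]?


Koszul resolution: beta_i(k)=C(n,i), n=15
sum_(i=0..p) (-1)^i C(n,i) = (-1)^p C(n-1,p)
(-1)^11*C(14,11) = (-1)^11*364 = -364


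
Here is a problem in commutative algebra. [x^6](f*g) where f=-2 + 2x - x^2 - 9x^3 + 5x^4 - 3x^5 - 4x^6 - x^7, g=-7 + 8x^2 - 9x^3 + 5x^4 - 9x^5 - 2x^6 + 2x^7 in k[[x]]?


[x^6] = sum a_i*b_j, i+j=6
  -2*-2=4
  2*-9=-18
  -1*5=-5
  -9*-9=81
  5*8=40
  -4*-7=28
Sum=130


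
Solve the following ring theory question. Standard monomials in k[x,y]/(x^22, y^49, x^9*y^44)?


k[x,y]/I, I = (x^22, y^49, x^9*y^44)
Rect: 22x49=1078. Corner: (22-9)x(49-44)=65.
dim = 1078-65 = 1013


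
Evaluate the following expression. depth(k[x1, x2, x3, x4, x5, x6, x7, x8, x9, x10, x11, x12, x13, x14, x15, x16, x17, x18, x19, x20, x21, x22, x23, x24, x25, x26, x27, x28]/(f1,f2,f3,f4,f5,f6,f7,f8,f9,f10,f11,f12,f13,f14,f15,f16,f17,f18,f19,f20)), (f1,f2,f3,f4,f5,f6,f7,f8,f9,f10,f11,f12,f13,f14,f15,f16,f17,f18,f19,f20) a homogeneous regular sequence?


depth(R)=28
depth(R/I)=28-20=8


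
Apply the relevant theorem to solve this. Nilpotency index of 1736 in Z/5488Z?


1736^k mod 5488:
k=1: 1736
k=2: 784
k=3: 0
First zero at k = 3


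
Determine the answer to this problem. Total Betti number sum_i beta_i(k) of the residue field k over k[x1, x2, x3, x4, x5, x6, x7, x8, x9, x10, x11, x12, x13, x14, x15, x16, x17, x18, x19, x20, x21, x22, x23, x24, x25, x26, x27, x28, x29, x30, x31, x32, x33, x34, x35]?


Koszul resolution: beta_i(k)=C(n,i), n=35
sum_i C(35,i) = 2^35 = 34359738368


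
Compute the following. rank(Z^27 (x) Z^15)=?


rank(M(x)N) = rank(M)*rank(N)
27*15 = 405


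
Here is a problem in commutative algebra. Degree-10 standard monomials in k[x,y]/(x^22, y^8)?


k[x,y], I = (x^22, y^8), d = 10
Need i < 22 and d-i < 8.
Range: 3 <= i <= 10.
H(10) = 8


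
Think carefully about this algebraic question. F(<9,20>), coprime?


gcd(9,20)=1 => F=ab-a-b=9*20-9-20=180-29=151


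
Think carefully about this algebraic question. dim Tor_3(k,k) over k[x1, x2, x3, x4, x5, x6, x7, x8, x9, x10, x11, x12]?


Koszul: C(n,i)=C(12,3)=220


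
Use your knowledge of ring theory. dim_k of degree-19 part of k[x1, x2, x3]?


C(d+n-1,n-1)=C(21,2)=210


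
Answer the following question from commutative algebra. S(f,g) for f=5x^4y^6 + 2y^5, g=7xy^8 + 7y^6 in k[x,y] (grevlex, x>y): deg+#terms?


LT(f)=5x^4y^6, LT(g)=7xy^8
lcm(LM)=x^4y^8
S(f,g) (scaled by 35 to clear denominators) = 7y^2*f - 5x^3*g = -35x^3y^6 + 14y^7
2 terms, deg 9.
9+2=11


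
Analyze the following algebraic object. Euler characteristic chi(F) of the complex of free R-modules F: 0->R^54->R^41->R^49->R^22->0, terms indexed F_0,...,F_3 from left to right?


chi = sum (-1)^i * rank:
(-1)^0*54=54
(-1)^1*41=-41
(-1)^2*49=49
(-1)^3*22=-22
chi=40


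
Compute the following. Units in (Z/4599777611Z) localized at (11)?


Local ring = Z/161051Z.
phi(161051) = 11^4*(11-1) = 146410


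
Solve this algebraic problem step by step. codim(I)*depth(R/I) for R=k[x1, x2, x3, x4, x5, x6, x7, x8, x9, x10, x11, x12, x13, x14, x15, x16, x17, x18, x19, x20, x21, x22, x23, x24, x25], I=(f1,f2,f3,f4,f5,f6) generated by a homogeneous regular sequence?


codim=6, depth=dim(R/I)=25-6=19
Product=6*19=114


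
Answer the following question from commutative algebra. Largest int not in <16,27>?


gcd(16,27)=1 => F=ab-a-b=16*27-16-27=432-43=389


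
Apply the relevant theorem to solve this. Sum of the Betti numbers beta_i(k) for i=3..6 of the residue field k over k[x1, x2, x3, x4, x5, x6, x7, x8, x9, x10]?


Koszul resolution: beta_i(k)=C(n,i), n=10
C(10,3)=120, C(10,4)=210, C(10,5)=252, C(10,6)=210
Sum=792


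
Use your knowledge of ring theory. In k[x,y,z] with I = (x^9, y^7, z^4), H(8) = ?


Need i<9, j<7, k<4 with i+j+k=8.
For each i, j ranges over max(0,8-i-3)..min(6,8-i):
  i=0: j in [5,6] -> 2
  i=1: j in [4,6] -> 3
  i=2: j in [3,6] -> 4
  i=3: j in [2,5] -> 4
  i=4: j in [1,4] -> 4
  i=5: j in [0,3] -> 4
  i=6: j in [0,2] -> 3
  i=7: j in [0,1] -> 2
  i=8: j in [0,0] -> 1
H(8) = 2+3+4+4+4+4+3+2+1 = 27


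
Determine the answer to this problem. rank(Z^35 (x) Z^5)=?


rank(M(x)N) = rank(M)*rank(N)
35*5 = 175


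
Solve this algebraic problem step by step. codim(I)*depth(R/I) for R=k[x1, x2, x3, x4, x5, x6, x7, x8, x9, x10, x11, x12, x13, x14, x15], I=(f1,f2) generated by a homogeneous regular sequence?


codim=2, depth=dim(R/I)=15-2=13
Product=2*13=26


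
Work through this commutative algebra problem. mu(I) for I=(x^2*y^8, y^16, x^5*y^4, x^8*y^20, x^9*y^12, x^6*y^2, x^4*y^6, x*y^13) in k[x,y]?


Remove redundant (divisible by others).
x^9*y^12 redundant.
x^8*y^20 redundant.
Min: x^6*y^2, x^5*y^4, x^4*y^6, x^2*y^8, x*y^13, y^16
Count=6


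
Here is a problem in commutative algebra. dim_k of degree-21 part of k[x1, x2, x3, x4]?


C(d+n-1,n-1)=C(24,3)=2024


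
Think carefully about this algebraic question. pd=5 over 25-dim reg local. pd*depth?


pd+depth=25
depth=25-5=20
pd*depth=5*20=100


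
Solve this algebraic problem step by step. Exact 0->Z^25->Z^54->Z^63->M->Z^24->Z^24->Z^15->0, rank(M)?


Alt sum=0:
(-1)^0*25 + (-1)^1*54 + (-1)^2*63 + (-1)^3*? + (-1)^4*24 + (-1)^5*24 + (-1)^6*15=0
rank(M)=49


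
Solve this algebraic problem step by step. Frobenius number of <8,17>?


gcd(8,17)=1 => F=ab-a-b=8*17-8-17=136-25=111


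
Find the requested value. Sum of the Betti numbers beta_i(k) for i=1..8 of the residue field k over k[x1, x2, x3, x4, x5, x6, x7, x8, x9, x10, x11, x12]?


Koszul resolution: beta_i(k)=C(n,i), n=12
C(12,1)=12, C(12,2)=66, C(12,3)=220, C(12,4)=495, C(12,5)=792, C(12,6)=924, C(12,7)=792, C(12,8)=495
Sum=3796


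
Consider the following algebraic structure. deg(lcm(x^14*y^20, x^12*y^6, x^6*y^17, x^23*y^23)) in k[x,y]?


lcm = componentwise max:
x: max(14,12,6,23)=23
y: max(20,6,17,23)=23
Total=23+23=46


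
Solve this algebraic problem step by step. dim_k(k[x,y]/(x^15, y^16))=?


Basis: x^i*y^j, i<15, j<16
15*16=240


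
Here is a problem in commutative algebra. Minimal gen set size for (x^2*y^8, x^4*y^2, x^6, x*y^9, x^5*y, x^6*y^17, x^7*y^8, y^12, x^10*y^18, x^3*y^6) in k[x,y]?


Remove redundant (divisible by others).
x^6*y^17 redundant.
x^7*y^8 redundant.
x^10*y^18 redundant.
Min: x^6, x^5*y, x^4*y^2, x^3*y^6, x^2*y^8, x*y^9, y^12
Count=7


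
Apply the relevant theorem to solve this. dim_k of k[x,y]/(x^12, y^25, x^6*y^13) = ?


k[x,y]/I, I = (x^12, y^25, x^6*y^13)
Rect: 12x25=300. Corner: (12-6)x(25-13)=72.
dim = 300-72 = 228


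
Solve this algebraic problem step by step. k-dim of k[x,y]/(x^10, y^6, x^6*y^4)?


k[x,y]/I, I = (x^10, y^6, x^6*y^4)
Rect: 10x6=60. Corner: (10-6)x(6-4)=8.
dim = 60-8 = 52


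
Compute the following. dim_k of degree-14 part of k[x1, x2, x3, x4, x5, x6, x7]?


C(d+n-1,n-1)=C(20,6)=38760


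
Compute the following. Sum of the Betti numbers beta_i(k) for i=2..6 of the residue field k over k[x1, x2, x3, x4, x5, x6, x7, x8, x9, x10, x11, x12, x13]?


Koszul resolution: beta_i(k)=C(n,i), n=13
C(13,2)=78, C(13,3)=286, C(13,4)=715, C(13,5)=1287, C(13,6)=1716
Sum=4082


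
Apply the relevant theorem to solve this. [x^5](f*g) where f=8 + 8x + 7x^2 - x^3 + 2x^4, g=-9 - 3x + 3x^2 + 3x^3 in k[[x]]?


[x^5] = sum a_i*b_j, i+j=5
  7*3=21
  -1*3=-3
  2*-3=-6
Sum=12


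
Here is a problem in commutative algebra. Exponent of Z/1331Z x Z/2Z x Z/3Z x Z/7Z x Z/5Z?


Exponent = lcm of the cyclic orders; pairwise coprime => product.
11^3*2^1*3^1*7^1*5^1=1331*2*3*7*5=279510


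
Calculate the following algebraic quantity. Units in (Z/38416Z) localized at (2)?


Local ring = Z/16Z.
phi(16) = 2^3*(2-1) = 8


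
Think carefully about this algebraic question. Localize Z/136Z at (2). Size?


2-primary part: 136=2^3*17
Size=2^3=8


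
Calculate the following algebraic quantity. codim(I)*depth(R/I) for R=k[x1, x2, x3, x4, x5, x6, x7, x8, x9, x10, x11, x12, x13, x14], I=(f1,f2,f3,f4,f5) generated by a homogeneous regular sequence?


codim=5, depth=dim(R/I)=14-5=9
Product=5*9=45


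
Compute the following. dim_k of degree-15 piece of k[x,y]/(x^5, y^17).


k[x,y], I = (x^5, y^17), d = 15
Need i < 5 and d-i < 17.
Range: 0 <= i <= 4.
H(15) = 5


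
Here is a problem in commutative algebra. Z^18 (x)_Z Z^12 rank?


rank(M(x)N) = rank(M)*rank(N)
18*12 = 216


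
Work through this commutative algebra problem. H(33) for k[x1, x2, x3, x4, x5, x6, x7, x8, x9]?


C(d+n-1,n-1)=C(41,8)=95548245


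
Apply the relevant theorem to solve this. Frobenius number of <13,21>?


gcd(13,21)=1 => F=ab-a-b=13*21-13-21=273-34=239


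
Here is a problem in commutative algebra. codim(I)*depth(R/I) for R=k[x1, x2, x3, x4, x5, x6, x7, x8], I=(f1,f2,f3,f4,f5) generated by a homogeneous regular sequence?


codim=5, depth=dim(R/I)=8-5=3
Product=5*3=15


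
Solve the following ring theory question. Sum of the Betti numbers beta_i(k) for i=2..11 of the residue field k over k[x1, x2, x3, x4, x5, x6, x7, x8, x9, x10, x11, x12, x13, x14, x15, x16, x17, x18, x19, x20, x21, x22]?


Koszul resolution: beta_i(k)=C(n,i), n=22
C(22,2)=231, C(22,3)=1540, C(22,4)=7315, C(22,5)=26334, C(22,6)=74613, C(22,7)=170544, C(22,8)=319770, C(22,9)=497420, C(22,10)=646646, C(22,11)=705432
Sum=2449845


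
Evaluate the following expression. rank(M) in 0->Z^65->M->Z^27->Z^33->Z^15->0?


Alt sum=0:
(-1)^0*65 + (-1)^1*? + (-1)^2*27 + (-1)^3*33 + (-1)^4*15=0
rank(M)=74


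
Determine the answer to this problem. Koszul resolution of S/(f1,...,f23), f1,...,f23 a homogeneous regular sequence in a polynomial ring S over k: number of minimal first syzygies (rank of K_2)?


Regular sequence => Koszul complex is the minimal free resolution.
Syz_1 minimally generated by Koszul relations f_i*e_j - f_j*e_i (i<j): mu(Syz_1) = beta_2 = C(m,2) = m(m-1)/2
m=23
23*22/2 = 253


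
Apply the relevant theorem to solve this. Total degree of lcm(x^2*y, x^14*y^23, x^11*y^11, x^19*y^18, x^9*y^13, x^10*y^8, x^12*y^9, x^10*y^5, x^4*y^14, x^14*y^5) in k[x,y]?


lcm = componentwise max:
x: max(2,14,11,19,9,10,12,10,4,14)=19
y: max(1,23,11,18,13,8,9,5,14,5)=23
Total=19+23=42


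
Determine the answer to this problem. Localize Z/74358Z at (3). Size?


3-primary part: 74358=3^7*34
Size=3^7=2187


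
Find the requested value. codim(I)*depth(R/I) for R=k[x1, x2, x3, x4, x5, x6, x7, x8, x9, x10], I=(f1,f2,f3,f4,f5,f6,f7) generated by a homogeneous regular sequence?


codim=7, depth=dim(R/I)=10-7=3
Product=7*3=21


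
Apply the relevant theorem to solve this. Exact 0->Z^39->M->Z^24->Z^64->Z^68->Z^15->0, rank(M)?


Alt sum=0:
(-1)^0*39 + (-1)^1*? + (-1)^2*24 + (-1)^3*64 + (-1)^4*68 + (-1)^5*15=0
rank(M)=52


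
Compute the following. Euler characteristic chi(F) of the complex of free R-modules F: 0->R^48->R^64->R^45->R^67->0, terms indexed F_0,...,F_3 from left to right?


chi = sum (-1)^i * rank:
(-1)^0*48=48
(-1)^1*64=-64
(-1)^2*45=45
(-1)^3*67=-67
chi=-38


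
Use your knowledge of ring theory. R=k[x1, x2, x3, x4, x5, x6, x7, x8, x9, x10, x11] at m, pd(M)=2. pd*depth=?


pd+depth=11
depth=11-2=9
pd*depth=2*9=18


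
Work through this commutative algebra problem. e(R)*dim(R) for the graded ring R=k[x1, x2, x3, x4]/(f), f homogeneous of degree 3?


e(R)=deg(f)=3, dim(R)=4-1=3
e*dim=3*3=9


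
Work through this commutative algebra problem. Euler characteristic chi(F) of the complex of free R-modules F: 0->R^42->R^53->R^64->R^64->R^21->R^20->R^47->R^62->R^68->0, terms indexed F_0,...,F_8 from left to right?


chi = sum (-1)^i * rank:
(-1)^0*42=42
(-1)^1*53=-53
(-1)^2*64=64
(-1)^3*64=-64
(-1)^4*21=21
(-1)^5*20=-20
(-1)^6*47=47
(-1)^7*62=-62
(-1)^8*68=68
chi=43


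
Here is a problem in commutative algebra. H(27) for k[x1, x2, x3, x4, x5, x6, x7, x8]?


C(d+n-1,n-1)=C(34,7)=5379616


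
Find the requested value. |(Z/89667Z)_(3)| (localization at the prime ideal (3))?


3-primary part: 89667=3^7*41
Size=3^7=2187


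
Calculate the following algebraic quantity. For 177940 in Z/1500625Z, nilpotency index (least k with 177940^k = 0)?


177940^k mod 1500625:
k=1: 177940
k=2: 956725
k=3: 1243375
k=4: 0
First zero at k = 4


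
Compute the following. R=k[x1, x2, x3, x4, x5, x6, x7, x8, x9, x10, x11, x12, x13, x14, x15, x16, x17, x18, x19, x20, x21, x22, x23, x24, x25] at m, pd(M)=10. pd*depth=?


pd+depth=25
depth=25-10=15
pd*depth=10*15=150


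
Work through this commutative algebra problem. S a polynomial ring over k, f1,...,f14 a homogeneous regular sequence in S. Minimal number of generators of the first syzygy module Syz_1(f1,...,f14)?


Regular sequence => Koszul complex is the minimal free resolution.
Syz_1 minimally generated by Koszul relations f_i*e_j - f_j*e_i (i<j): mu(Syz_1) = beta_2 = C(m,2) = m(m-1)/2
m=14
14*13/2 = 91


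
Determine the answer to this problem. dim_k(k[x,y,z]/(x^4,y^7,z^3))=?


Basis: x^iy^jz^k, i<4,j<7,k<3
4*7*3=84


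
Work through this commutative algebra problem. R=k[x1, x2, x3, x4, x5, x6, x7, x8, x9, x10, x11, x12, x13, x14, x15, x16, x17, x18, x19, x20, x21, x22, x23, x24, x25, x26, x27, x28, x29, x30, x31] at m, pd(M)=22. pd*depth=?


pd+depth=31
depth=31-22=9
pd*depth=22*9=198


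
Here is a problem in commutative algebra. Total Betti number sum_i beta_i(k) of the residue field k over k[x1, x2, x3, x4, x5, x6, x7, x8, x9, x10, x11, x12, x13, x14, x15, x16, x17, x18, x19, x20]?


Koszul resolution: beta_i(k)=C(n,i), n=20
sum_i C(20,i) = 2^20 = 1048576


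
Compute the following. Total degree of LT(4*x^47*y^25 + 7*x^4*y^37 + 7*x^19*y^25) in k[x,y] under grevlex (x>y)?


LT: 4*x^47*y^25
deg_x=47, deg_y=25
Total=47+25=72


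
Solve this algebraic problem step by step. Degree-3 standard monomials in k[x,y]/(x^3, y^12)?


k[x,y], I = (x^3, y^12), d = 3
Need i < 3 and d-i < 12.
Range: 0 <= i <= 2.
H(3) = 3


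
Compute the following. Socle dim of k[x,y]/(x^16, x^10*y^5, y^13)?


Socle = ann(m) = span of standard monomials u with x*u, y*u in I (staircase corners).
Minimal generators: x^16, x^10*y^5, y^13
Corners: x^9y^12, x^15y^4
Socle dim=2


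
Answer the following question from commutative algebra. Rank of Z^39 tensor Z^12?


rank(M(x)N) = rank(M)*rank(N)
39*12 = 468


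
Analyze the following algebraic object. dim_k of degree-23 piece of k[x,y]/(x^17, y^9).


k[x,y], I = (x^17, y^9), d = 23
Need i < 17 and d-i < 9.
Range: 15 <= i <= 16.
H(23) = 2


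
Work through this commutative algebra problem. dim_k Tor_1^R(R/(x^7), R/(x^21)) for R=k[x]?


Tor_1(R/I,R/J)=(I cap J)/IJ=(x^21)/(x^28)
dim=28-21=min(7,21)=7


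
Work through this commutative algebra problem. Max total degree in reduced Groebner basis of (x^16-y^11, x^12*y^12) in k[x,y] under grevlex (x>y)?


LT(f1)=x^16, LT(f2)=x^12y^12, lcm=x^16y^12
S(f1,f2) = y^12*f1 - x^4*f2 = -y^23
Reduced GB = {f1, f2, y^23}; degrees 16, 24, 23
Max = 24


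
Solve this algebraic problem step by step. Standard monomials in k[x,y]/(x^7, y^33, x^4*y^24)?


k[x,y]/I, I = (x^7, y^33, x^4*y^24)
Rect: 7x33=231. Corner: (7-4)x(33-24)=27.
dim = 231-27 = 204


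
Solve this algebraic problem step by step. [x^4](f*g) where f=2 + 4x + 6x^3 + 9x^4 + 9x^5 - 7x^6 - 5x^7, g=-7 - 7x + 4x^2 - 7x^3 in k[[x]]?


[x^4] = sum a_i*b_j, i+j=4
  4*-7=-28
  6*-7=-42
  9*-7=-63
Sum=-133


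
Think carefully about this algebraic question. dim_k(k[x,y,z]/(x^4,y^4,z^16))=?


Basis: x^iy^jz^k, i<4,j<4,k<16
4*4*16=256


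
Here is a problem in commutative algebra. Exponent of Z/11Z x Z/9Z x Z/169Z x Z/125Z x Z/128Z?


Exponent = lcm of the cyclic orders; pairwise coprime => product.
11^1*3^2*13^2*5^3*2^7=11*9*169*125*128=267696000


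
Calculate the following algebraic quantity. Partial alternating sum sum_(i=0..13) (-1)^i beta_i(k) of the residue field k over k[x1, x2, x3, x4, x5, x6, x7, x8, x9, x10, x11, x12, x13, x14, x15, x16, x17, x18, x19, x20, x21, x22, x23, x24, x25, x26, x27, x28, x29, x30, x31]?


Koszul resolution: beta_i(k)=C(n,i), n=31
sum_(i=0..p) (-1)^i C(n,i) = (-1)^p C(n-1,p)
(-1)^13*C(30,13) = (-1)^13*119759850 = -119759850


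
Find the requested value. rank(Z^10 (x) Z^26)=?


rank(M(x)N) = rank(M)*rank(N)
10*26 = 260


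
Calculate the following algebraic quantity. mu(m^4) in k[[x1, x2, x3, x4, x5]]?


C(n+d-1,d)=C(8,4)=70


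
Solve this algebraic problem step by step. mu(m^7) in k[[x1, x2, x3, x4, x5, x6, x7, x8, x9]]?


C(n+d-1,d)=C(15,7)=6435


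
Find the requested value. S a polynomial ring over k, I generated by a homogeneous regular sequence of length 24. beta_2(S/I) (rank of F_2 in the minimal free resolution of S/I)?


Regular sequence => Koszul complex is the minimal free resolution.
Syz_1 minimally generated by Koszul relations f_i*e_j - f_j*e_i (i<j): mu(Syz_1) = beta_2 = C(m,2) = m(m-1)/2
m=24
24*23/2 = 276


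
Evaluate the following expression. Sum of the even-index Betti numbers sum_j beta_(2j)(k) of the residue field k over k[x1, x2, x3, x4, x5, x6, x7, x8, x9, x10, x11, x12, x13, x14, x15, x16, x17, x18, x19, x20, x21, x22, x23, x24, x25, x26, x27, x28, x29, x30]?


Koszul resolution: beta_i(k)=C(n,i), n=30
sum_even C(30,i) = 2^(n-1) = 2^29 = 536870912


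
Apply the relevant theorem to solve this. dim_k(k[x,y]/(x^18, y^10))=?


Basis: x^i*y^j, i<18, j<10
18*10=180


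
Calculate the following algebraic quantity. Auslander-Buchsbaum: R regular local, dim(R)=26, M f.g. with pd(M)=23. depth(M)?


pd+depth=depth(R)=26
depth=26-23=3


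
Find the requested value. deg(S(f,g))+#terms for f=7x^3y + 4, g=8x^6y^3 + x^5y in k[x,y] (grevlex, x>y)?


LT(f)=7x^3y, LT(g)=8x^6y^3
lcm(LM)=x^6y^3
S(f,g) (scaled by 56 to clear denominators) = 8x^3y^2*f - 7*g = -7x^5y + 32x^3y^2
2 terms, deg 6.
6+2=8


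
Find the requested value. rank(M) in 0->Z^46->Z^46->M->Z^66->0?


Alt sum=0:
(-1)^0*46 + (-1)^1*46 + (-1)^2*? + (-1)^3*66=0
rank(M)=66


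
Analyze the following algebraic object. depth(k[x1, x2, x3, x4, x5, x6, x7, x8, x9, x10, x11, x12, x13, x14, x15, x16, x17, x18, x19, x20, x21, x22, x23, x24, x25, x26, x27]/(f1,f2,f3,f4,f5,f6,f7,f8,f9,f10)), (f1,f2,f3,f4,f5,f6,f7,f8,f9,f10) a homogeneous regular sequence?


depth(R)=27
depth(R/I)=27-10=17


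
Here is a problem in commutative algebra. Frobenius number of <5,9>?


gcd(5,9)=1 => F=ab-a-b=5*9-5-9=45-14=31
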